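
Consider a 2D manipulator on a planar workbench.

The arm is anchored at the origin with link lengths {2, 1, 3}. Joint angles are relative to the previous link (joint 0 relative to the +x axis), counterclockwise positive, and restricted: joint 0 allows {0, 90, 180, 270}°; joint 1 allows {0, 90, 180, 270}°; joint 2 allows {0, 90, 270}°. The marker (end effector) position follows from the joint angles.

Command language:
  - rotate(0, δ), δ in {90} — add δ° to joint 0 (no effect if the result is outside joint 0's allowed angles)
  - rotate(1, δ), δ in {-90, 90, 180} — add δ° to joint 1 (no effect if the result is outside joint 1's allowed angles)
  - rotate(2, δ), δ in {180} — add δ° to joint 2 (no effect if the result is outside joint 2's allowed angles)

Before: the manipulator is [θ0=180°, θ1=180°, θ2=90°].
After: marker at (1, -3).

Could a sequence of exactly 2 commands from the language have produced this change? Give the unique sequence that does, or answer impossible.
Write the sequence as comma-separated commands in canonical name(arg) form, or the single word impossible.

begin: [θ0=180°, θ1=180°, θ2=90°]
1. rotate(0, 90) → [θ0=270°, θ1=180°, θ2=90°]
2. rotate(0, 90) → [θ0=0°, θ1=180°, θ2=90°]
uniquely the one of 25 2-step routes that fits.

rotate(0, 90), rotate(0, 90)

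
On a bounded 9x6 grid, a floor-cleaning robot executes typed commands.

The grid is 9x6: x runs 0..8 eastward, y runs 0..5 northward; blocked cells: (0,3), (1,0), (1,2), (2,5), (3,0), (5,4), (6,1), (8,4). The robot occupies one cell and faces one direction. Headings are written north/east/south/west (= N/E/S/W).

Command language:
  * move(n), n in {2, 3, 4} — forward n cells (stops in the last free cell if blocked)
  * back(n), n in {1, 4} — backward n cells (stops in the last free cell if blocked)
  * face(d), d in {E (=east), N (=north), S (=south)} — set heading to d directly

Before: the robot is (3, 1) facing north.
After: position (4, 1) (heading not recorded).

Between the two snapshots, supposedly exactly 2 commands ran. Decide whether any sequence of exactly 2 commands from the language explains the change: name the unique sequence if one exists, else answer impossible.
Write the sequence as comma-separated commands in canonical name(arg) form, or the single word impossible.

checked all 2-command options: none fits.

impossible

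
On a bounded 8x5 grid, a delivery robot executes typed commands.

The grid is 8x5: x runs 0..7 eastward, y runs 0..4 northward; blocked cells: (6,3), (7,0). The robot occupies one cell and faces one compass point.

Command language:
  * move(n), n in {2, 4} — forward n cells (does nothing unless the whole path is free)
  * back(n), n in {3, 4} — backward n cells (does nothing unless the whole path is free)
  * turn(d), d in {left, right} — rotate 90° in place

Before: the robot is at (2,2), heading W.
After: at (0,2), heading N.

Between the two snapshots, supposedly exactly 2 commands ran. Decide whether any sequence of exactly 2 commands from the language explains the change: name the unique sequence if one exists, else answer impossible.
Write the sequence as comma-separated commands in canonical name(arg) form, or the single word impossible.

move(2), turn(right)

key: order matters: swapping move(2) and turn(right) lands elsewhere
t0: at (2,2), heading W
t=1 move(2) ⇒ at (0,2), heading W
t=2 turn(right) ⇒ at (0,2), heading N
uniquely the one of 36 2-step routes that fits.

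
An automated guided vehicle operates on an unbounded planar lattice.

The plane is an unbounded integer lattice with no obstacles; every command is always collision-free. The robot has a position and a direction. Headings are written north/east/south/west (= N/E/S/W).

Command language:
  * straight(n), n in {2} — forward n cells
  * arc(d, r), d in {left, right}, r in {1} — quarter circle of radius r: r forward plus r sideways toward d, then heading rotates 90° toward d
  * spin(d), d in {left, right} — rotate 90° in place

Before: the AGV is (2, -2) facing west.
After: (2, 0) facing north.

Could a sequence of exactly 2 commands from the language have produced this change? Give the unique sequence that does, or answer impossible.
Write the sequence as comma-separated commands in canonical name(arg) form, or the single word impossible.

key: position moved to (2,0) AND the heading swung to N — translation plus rotation needed
begin: (2, -2) facing west
t=1 spin(right) ⇒ (2, -2) facing north
t=2 straight(2) ⇒ (2, 0) facing north
uniquely the one of 25 2-step routes that fits.

spin(right), straight(2)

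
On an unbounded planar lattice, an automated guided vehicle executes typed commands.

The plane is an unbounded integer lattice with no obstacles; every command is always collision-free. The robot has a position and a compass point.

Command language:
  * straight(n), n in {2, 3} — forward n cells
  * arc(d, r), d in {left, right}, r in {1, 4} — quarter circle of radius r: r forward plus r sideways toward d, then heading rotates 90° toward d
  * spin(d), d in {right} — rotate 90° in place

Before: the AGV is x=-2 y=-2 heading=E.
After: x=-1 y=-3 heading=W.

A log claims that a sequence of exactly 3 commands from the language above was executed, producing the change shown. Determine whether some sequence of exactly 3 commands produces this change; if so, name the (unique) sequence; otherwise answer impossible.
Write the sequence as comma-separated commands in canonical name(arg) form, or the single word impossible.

straight(2), spin(right), arc(right, 1)

key: running arc(right, 1) before straight(2) would end elsewhere — order is forced
start: x=-2 y=-2 heading=E
[1] after straight(2): x=0 y=-2 heading=E
[2] after spin(right): x=0 y=-2 heading=S
[3] after arc(right, 1): x=-1 y=-3 heading=W
uniquely the one of 343 3-step routes that fits.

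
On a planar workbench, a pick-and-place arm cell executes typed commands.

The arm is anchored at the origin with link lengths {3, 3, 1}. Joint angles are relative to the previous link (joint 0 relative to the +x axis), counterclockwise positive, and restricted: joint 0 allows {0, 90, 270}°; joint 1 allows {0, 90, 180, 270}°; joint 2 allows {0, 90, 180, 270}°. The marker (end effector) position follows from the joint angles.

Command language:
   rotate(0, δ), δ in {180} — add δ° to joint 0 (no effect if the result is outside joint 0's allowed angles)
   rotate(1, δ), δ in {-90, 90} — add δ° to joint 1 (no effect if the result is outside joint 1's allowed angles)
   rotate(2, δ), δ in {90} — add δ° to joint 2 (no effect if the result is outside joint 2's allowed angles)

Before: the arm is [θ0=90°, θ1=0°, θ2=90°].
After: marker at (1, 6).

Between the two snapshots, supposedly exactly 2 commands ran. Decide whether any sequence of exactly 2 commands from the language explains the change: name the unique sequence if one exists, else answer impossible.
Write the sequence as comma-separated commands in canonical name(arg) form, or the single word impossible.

rotate(2, 90), rotate(2, 90)

from: [θ0=90°, θ1=0°, θ2=90°]
step 1 (rotate(2, 90)): [θ0=90°, θ1=0°, θ2=180°]
step 2 (rotate(2, 90)): [θ0=90°, θ1=0°, θ2=270°]
uniquely the one of 16 2-step routes that fits.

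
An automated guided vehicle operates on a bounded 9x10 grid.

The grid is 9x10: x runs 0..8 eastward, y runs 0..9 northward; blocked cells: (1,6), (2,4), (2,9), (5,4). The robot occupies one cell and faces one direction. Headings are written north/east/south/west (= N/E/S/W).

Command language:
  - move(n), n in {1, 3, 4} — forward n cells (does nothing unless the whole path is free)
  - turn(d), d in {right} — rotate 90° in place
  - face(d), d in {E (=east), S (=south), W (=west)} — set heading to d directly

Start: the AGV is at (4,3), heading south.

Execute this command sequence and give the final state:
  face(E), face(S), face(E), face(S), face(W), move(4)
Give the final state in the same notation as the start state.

at (0,3), heading west

t0: at (4,3), heading south
step 1 (face(E)): at (4,3), heading east
step 2 (face(S)): at (4,3), heading south
step 3 (face(E)): at (4,3), heading east
step 4 (face(S)): at (4,3), heading south
step 5 (face(W)): at (4,3), heading west
step 6 (move(4)): at (0,3), heading west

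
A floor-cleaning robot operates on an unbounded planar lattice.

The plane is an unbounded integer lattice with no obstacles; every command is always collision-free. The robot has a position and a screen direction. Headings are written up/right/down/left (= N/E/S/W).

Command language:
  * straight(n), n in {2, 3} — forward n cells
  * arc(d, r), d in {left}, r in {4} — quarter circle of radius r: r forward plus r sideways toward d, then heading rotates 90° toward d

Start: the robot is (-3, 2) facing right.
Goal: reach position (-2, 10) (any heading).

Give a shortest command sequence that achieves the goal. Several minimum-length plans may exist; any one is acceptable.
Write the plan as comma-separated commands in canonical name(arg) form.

straight(3), arc(left, 4), arc(left, 4), straight(2)

from: (-3, 2) facing right
1. straight(3) → (0, 2) facing right
2. arc(left, 4) → (4, 6) facing up
3. arc(left, 4) → (0, 10) facing left
4. straight(2) → (-2, 10) facing left
minimal: 4 command(s), checked below 4.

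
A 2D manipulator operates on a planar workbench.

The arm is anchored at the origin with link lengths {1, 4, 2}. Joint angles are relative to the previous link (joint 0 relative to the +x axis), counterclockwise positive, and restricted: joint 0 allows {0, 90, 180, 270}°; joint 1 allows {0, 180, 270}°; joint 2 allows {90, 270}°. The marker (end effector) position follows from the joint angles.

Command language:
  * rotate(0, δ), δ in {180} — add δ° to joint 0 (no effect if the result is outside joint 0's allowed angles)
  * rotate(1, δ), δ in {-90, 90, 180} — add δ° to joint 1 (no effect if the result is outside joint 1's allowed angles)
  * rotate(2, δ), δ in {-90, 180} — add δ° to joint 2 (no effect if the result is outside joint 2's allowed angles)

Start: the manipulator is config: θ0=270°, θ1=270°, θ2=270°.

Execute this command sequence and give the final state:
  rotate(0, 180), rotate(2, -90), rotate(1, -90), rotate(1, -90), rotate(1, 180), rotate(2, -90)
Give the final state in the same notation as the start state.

from: config: θ0=270°, θ1=270°, θ2=270°
t=1 rotate(0, 180) ⇒ config: θ0=90°, θ1=270°, θ2=270°
t=2 rotate(2, -90) ⇒ config: θ0=90°, θ1=270°, θ2=270°
t=3 rotate(1, -90) ⇒ config: θ0=90°, θ1=180°, θ2=270°
t=4 rotate(1, -90) ⇒ config: θ0=90°, θ1=180°, θ2=270°
t=5 rotate(1, 180) ⇒ config: θ0=90°, θ1=0°, θ2=270°
t=6 rotate(2, -90) ⇒ config: θ0=90°, θ1=0°, θ2=270°

config: θ0=90°, θ1=0°, θ2=270°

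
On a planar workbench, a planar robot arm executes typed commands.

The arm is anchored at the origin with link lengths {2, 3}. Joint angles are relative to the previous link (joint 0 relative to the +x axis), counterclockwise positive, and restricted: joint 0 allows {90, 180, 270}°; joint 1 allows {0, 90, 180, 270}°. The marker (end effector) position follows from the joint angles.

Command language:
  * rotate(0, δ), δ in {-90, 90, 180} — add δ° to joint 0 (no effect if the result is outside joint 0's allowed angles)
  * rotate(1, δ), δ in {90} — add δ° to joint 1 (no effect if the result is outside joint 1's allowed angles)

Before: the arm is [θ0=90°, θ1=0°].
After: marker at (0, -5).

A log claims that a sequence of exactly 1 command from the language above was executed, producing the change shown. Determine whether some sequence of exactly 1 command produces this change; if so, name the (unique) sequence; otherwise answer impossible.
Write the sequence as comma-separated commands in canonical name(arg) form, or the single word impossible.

rotate(0, 180)

from: [θ0=90°, θ1=0°]
1. rotate(0, 180) → [θ0=270°, θ1=0°]
no other 1-command option fits: unique.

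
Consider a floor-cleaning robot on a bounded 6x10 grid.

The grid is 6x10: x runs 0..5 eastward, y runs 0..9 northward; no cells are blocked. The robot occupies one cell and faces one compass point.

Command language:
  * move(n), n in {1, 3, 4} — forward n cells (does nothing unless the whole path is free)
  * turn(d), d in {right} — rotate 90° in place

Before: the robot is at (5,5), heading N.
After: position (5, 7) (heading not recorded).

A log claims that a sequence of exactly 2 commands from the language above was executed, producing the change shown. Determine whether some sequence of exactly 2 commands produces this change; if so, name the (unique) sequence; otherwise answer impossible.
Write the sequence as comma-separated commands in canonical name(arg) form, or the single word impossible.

move(1), move(1)

begin: at (5,5), heading N
1. move(1) → at (5,6), heading N
2. move(1) → at (5,7), heading N
no rival 2-sequence matches.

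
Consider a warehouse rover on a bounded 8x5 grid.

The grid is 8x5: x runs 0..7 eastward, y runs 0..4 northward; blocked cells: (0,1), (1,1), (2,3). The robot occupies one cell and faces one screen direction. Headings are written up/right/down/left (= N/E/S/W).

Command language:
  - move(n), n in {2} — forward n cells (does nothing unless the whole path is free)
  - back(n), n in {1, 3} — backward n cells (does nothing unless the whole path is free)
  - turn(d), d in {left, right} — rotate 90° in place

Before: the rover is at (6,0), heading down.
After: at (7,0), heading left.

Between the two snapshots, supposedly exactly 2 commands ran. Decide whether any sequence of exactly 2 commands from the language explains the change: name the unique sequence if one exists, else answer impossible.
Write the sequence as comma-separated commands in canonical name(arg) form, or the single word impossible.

key: position moved to (7,0) AND the heading swung to W — translation plus rotation needed
begin: at (6,0), heading down
[1] after turn(right): at (6,0), heading left
[2] after back(1): at (7,0), heading left
no other 2-command option fits: unique.

turn(right), back(1)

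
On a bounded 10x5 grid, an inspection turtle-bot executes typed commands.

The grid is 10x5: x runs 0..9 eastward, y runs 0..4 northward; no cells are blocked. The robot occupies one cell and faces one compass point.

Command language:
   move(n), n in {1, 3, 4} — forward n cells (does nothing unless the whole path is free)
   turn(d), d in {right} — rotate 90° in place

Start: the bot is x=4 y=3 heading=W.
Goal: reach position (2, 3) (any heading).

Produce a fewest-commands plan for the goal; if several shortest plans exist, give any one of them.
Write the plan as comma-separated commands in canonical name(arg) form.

move(1), move(1)

from: x=4 y=3 heading=W
1. move(1) → x=3 y=3 heading=W
2. move(1) → x=2 y=3 heading=W
no 1-step plan works, so 2 is optimal.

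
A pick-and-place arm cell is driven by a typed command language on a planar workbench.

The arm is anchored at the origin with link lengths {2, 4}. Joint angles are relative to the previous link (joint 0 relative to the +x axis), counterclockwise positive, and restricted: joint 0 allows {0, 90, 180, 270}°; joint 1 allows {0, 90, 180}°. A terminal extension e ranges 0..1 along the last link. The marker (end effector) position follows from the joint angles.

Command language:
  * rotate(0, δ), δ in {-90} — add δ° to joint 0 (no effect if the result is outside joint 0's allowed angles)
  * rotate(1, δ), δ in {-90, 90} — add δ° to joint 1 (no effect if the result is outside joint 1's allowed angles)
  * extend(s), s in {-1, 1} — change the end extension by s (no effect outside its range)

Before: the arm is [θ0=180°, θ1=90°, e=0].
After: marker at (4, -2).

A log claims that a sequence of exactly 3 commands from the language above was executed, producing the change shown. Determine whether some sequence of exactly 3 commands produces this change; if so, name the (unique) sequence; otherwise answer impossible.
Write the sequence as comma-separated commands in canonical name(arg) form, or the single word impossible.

rotate(0, -90), rotate(0, -90), rotate(0, -90)

initial: [θ0=180°, θ1=90°, e=0]
[1] after rotate(0, -90): [θ0=90°, θ1=90°, e=0]
[2] after rotate(0, -90): [θ0=0°, θ1=90°, e=0]
[3] after rotate(0, -90): [θ0=270°, θ1=90°, e=0]
no other 3-command option fits: unique.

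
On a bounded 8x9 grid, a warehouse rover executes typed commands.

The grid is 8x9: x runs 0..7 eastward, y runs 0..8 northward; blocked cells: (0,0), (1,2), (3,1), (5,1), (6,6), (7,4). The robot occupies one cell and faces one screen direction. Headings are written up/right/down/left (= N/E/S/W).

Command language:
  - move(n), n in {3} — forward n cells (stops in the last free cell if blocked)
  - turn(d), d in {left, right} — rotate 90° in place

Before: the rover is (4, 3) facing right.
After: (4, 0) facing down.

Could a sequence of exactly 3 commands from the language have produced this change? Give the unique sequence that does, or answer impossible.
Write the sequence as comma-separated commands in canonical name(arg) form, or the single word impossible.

turn(right), move(3), move(3)

key: running move(3) before turn(right) would end elsewhere — order is forced
start: (4, 3) facing right
1. turn(right) → (4, 3) facing down
2. move(3) → (4, 0) facing down
3. move(3) → (4, 0) facing down
all 27 alternatives checked — unique.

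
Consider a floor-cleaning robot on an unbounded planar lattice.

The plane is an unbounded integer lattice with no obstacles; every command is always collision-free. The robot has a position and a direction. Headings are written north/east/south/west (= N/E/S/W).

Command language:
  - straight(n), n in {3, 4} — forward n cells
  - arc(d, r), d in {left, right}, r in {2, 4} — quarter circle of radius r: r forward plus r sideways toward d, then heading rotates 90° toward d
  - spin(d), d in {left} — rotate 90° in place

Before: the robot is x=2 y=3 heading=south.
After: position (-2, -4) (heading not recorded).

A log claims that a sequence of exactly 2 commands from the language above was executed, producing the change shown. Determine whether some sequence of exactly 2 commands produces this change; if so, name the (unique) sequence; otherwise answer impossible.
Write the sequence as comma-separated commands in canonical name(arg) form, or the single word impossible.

straight(3), arc(right, 4)

key: running arc(right, 4) before straight(3) would end elsewhere — order is forced
t0: x=2 y=3 heading=south
[1] after straight(3): x=2 y=0 heading=south
[2] after arc(right, 4): x=-2 y=-4 heading=west
no other 2-command option fits: unique.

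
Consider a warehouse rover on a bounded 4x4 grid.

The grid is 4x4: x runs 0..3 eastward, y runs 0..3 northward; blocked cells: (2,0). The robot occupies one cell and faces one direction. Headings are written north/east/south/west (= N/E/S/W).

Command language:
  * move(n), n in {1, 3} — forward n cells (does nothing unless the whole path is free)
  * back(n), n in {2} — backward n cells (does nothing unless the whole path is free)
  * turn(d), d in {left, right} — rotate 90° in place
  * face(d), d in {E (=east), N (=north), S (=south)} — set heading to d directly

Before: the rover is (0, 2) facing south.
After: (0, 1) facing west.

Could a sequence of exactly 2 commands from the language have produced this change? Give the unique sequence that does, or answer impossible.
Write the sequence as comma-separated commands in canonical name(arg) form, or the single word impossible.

key: running turn(right) before move(1) would end elsewhere — order is forced
initial: (0, 2) facing south
step 1 (move(1)): (0, 1) facing south
step 2 (turn(right)): (0, 1) facing west
no rival 2-sequence matches.

move(1), turn(right)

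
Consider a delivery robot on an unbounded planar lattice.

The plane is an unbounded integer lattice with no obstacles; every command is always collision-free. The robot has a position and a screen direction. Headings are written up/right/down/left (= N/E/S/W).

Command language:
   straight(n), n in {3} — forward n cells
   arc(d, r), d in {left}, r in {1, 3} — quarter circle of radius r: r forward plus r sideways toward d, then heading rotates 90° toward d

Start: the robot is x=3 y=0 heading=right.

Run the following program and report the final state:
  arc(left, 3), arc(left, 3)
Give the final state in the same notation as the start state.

x=3 y=6 heading=left

initial: x=3 y=0 heading=right
step 1 (arc(left, 3)): x=6 y=3 heading=up
step 2 (arc(left, 3)): x=3 y=6 heading=left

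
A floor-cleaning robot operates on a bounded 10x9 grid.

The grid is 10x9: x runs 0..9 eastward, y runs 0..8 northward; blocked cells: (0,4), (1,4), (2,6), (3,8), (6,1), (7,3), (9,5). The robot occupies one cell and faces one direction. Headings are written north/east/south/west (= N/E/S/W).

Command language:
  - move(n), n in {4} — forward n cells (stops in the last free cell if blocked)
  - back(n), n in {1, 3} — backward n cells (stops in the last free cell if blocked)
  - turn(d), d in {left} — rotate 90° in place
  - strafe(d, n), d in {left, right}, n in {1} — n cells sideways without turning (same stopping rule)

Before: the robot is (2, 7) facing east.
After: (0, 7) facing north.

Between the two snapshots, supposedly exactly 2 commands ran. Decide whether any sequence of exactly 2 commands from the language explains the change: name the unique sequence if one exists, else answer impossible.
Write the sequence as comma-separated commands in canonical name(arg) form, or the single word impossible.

key: back(3) runs into the grid edge before its full distance
initial: (2, 7) facing east
1. back(3) → (0, 7) facing east
2. turn(left) → (0, 7) facing north
no rival 2-sequence matches.

back(3), turn(left)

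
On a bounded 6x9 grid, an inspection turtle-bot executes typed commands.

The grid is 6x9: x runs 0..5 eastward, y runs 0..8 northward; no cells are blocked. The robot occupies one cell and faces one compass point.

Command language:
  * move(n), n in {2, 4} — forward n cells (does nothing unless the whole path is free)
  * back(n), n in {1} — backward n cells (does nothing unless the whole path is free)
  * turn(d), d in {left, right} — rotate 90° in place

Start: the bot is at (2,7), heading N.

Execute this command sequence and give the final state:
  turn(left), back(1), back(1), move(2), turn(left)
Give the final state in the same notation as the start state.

at (2,7), heading S

start: at (2,7), heading N
t=1 turn(left) ⇒ at (2,7), heading W
t=2 back(1) ⇒ at (3,7), heading W
t=3 back(1) ⇒ at (4,7), heading W
t=4 move(2) ⇒ at (2,7), heading W
t=5 turn(left) ⇒ at (2,7), heading S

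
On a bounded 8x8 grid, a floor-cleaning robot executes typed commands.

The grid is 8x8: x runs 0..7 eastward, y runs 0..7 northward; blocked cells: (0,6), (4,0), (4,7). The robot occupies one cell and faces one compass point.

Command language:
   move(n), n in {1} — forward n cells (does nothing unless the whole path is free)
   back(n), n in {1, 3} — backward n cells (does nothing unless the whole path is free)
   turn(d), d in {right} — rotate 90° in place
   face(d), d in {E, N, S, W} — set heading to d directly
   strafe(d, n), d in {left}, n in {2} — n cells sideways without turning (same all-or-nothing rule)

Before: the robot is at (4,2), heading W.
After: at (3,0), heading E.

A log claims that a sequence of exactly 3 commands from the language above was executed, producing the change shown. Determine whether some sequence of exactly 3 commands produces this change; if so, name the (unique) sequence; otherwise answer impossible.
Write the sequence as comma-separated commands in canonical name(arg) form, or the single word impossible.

key: position moved to (3,0) AND the heading swung to E — translation plus rotation needed
start: at (4,2), heading W
1. move(1) → at (3,2), heading W
2. strafe(left, 2) → at (3,0), heading W
3. face(E) → at (3,0), heading E
uniquely the one of 729 3-step routes that fits.

move(1), strafe(left, 2), face(E)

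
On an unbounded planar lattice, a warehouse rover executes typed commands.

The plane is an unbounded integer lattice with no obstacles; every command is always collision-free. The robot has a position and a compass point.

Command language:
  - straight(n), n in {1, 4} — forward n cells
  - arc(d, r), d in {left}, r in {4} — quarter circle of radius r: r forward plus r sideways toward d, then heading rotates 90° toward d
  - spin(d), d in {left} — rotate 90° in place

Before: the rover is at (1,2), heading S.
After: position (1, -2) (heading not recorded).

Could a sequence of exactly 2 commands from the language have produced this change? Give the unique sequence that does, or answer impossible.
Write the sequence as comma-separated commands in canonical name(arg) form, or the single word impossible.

straight(4), spin(left)

key: running spin(left) before straight(4) would end elsewhere — order is forced
t0: at (1,2), heading S
1. straight(4) → at (1,-2), heading S
2. spin(left) → at (1,-2), heading E
uniquely the one of 16 2-step routes that fits.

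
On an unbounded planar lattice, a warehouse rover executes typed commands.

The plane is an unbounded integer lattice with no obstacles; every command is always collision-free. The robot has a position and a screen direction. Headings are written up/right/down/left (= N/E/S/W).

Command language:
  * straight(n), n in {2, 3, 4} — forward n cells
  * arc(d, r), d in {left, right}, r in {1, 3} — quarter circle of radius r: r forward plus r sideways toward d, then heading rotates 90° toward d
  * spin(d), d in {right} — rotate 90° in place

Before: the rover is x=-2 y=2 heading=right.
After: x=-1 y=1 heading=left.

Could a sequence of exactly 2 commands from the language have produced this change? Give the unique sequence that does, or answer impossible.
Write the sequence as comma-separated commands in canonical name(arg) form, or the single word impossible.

key: cell and facing (now W) both changed — the 2 commands mix motion and turning
t0: x=-2 y=2 heading=right
t=1 arc(right, 1) ⇒ x=-1 y=1 heading=down
t=2 spin(right) ⇒ x=-1 y=1 heading=left
all 64 alternatives checked — unique.

arc(right, 1), spin(right)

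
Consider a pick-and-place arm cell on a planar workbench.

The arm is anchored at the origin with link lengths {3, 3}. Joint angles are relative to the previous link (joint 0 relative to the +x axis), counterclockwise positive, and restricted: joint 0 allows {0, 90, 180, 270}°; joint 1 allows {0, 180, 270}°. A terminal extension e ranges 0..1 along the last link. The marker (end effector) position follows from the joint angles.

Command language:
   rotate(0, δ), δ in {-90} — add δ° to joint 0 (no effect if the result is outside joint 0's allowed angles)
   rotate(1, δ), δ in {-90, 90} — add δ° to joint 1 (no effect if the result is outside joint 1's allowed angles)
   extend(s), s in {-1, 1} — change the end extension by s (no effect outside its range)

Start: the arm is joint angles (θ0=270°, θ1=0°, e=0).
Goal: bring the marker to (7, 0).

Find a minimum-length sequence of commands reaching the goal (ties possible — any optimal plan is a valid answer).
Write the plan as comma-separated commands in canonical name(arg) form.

t0: joint angles (θ0=270°, θ1=0°, e=0)
1. rotate(0, -90) → joint angles (θ0=180°, θ1=0°, e=0)
2. rotate(0, -90) → joint angles (θ0=90°, θ1=0°, e=0)
3. rotate(0, -90) → joint angles (θ0=0°, θ1=0°, e=0)
4. extend(1) → joint angles (θ0=0°, θ1=0°, e=1)
no 3-step plan works, so 4 is optimal.

rotate(0, -90), rotate(0, -90), rotate(0, -90), extend(1)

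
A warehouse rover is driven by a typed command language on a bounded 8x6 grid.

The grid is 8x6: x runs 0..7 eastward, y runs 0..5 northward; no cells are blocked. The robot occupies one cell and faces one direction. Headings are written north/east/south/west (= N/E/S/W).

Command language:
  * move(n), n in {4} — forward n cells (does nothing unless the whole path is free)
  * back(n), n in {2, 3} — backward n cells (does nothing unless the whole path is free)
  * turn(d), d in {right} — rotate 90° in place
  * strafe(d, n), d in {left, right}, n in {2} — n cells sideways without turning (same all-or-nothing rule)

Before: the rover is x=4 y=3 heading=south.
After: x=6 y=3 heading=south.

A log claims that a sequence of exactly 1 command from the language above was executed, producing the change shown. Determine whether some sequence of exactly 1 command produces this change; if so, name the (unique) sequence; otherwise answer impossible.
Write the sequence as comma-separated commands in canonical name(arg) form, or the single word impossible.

key: still facing S — the one step turns nothing
start: x=4 y=3 heading=south
t=1 strafe(left, 2) ⇒ x=6 y=3 heading=south
no rival 1-sequence matches.

strafe(left, 2)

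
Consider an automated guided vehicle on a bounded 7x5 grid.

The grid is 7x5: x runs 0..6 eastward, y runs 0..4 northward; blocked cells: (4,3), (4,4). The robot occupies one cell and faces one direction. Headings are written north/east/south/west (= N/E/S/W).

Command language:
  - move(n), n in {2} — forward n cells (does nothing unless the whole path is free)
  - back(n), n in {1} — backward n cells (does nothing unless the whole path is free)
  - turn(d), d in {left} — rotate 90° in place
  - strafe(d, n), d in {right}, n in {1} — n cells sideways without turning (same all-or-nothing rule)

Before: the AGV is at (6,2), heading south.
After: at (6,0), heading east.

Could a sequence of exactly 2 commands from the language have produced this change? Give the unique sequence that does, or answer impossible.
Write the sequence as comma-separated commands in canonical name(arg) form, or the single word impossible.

move(2), turn(left)

key: order matters: swapping move(2) and turn(left) lands elsewhere
start: at (6,2), heading south
step 1 (move(2)): at (6,0), heading south
step 2 (turn(left)): at (6,0), heading east
all 16 alternatives checked — unique.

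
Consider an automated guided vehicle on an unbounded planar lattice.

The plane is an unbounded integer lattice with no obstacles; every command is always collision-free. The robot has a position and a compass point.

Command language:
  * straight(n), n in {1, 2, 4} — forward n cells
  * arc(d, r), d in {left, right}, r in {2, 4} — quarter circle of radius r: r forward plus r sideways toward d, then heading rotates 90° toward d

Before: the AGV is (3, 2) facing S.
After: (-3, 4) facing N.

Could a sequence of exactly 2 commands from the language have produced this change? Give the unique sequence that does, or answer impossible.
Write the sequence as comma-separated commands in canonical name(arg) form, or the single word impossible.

key: cell and facing (now N) both changed — the 2 commands mix motion and turning
t0: (3, 2) facing S
t=1 arc(right, 2) ⇒ (1, 0) facing W
t=2 arc(right, 4) ⇒ (-3, 4) facing N
no other 2-command option fits: unique.

arc(right, 2), arc(right, 4)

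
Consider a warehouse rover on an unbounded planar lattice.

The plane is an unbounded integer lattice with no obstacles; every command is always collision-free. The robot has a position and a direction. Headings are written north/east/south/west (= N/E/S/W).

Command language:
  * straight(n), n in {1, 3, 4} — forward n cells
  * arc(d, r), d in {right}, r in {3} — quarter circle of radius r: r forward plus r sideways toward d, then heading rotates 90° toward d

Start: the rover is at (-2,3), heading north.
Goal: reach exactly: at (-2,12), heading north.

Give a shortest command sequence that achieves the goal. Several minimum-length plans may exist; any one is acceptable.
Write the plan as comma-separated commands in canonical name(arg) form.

straight(3), straight(3), straight(3)

from: at (-2,3), heading north
1. straight(3) → at (-2,6), heading north
2. straight(3) → at (-2,9), heading north
3. straight(3) → at (-2,12), heading north
minimal: 3 command(s), checked below 3.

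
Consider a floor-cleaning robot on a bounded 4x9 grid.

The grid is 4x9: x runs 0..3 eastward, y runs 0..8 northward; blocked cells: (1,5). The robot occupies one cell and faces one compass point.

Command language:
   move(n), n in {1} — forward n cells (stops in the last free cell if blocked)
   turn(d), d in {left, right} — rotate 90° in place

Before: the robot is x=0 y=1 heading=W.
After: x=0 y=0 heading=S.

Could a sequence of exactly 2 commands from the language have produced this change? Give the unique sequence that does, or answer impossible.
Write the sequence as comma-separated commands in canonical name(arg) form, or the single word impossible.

key: cell and facing (now S) both changed — the 2 commands mix motion and turning
initial: x=0 y=1 heading=W
t=1 turn(left) ⇒ x=0 y=1 heading=S
t=2 move(1) ⇒ x=0 y=0 heading=S
no rival 2-sequence matches.

turn(left), move(1)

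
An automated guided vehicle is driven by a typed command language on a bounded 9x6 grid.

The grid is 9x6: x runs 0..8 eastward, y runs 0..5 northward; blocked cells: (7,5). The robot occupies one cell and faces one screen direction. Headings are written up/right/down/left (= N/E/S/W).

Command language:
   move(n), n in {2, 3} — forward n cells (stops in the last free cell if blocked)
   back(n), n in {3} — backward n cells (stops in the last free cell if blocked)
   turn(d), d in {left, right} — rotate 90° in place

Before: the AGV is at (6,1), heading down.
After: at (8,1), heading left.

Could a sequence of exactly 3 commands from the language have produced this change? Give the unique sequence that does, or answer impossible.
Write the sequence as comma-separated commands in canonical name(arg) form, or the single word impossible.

key: cell and facing (now W) both changed — the 3 commands mix motion and turning
t0: at (6,1), heading down
t=1 turn(right) ⇒ at (6,1), heading left
t=2 back(3) ⇒ at (8,1), heading left
t=3 back(3) ⇒ at (8,1), heading left
all 125 alternatives checked — unique.

turn(right), back(3), back(3)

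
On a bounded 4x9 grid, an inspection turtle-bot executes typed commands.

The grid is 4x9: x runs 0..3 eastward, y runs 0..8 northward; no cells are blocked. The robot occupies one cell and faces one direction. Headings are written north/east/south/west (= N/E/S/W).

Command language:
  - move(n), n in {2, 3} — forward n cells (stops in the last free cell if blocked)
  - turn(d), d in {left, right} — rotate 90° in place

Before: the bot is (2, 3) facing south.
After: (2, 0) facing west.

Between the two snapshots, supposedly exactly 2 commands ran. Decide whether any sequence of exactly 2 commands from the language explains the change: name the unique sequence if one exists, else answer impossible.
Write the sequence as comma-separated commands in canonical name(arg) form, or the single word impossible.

key: running turn(right) before move(3) would end elsewhere — order is forced
t0: (2, 3) facing south
step 1 (move(3)): (2, 0) facing south
step 2 (turn(right)): (2, 0) facing west
uniquely the one of 16 2-step routes that fits.

move(3), turn(right)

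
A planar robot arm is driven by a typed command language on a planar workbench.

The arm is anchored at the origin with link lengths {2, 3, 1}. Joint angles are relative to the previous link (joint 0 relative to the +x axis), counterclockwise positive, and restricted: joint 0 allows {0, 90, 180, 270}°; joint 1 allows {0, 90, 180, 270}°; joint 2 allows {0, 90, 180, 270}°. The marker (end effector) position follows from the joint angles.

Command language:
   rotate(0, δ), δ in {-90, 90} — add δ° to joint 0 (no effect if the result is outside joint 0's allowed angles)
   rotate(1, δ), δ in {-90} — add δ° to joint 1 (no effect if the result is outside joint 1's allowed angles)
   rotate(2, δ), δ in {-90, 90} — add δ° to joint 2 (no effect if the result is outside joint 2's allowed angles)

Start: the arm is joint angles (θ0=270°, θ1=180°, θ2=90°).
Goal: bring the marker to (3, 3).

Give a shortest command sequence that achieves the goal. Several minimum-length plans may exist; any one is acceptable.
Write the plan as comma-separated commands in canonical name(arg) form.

t0: joint angles (θ0=270°, θ1=180°, θ2=90°)
1. rotate(2, 90) → joint angles (θ0=270°, θ1=180°, θ2=180°)
2. rotate(2, 90) → joint angles (θ0=270°, θ1=180°, θ2=270°)
3. rotate(1, -90) → joint angles (θ0=270°, θ1=90°, θ2=270°)
4. rotate(0, 90) → joint angles (θ0=0°, θ1=90°, θ2=270°)
shorter routes all fall short; 4 is best.

rotate(2, 90), rotate(2, 90), rotate(1, -90), rotate(0, 90)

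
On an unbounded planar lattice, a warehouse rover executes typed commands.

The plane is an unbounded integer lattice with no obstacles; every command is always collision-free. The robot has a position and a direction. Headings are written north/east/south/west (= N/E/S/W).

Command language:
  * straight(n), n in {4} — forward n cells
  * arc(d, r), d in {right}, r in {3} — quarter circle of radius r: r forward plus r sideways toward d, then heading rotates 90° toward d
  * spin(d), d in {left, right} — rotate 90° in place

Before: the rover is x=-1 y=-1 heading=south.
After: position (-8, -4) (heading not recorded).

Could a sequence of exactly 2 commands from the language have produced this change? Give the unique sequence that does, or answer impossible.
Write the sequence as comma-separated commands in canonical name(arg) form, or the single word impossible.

arc(right, 3), straight(4)

key: order matters: swapping arc(right, 3) and straight(4) lands elsewhere
begin: x=-1 y=-1 heading=south
[1] after arc(right, 3): x=-4 y=-4 heading=west
[2] after straight(4): x=-8 y=-4 heading=west
no rival 2-sequence matches.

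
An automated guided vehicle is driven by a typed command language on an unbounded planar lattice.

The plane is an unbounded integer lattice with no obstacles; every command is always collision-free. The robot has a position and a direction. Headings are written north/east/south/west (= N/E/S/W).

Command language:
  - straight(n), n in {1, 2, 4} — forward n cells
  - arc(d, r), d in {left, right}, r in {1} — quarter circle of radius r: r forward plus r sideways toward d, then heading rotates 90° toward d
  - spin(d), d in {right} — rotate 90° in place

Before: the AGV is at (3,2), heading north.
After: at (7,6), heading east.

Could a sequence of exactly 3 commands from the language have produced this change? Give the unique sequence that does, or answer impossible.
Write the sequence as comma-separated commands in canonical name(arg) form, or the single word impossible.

straight(4), spin(right), straight(4)

key: cell and facing (now E) both changed — the 3 commands mix motion and turning
from: at (3,2), heading north
1. straight(4) → at (3,6), heading north
2. spin(right) → at (3,6), heading east
3. straight(4) → at (7,6), heading east
uniquely the one of 216 3-step routes that fits.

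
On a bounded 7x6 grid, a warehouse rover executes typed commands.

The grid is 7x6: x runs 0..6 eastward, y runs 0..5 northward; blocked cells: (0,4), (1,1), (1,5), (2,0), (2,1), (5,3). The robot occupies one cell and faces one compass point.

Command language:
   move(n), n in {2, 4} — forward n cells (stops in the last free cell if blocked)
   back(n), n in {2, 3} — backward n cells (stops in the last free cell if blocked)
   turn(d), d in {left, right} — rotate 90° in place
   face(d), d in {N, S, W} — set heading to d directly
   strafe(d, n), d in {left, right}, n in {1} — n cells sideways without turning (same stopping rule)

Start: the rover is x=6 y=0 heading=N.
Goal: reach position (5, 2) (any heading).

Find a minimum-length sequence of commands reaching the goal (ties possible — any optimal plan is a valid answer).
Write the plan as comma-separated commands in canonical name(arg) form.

move(2), strafe(left, 1)

start: x=6 y=0 heading=N
1. move(2) → x=6 y=2 heading=N
2. strafe(left, 1) → x=5 y=2 heading=N
nothing shorter than 2 reaches the goal.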